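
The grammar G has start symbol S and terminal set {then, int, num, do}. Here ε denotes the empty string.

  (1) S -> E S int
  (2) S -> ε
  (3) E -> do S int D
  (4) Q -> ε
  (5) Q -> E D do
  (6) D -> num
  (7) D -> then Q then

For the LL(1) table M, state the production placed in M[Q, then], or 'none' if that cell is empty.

FIRST(E) = {do}
FIRST(D) = {num, then}
FIRST(S) = {ε, do}  (via E S int)
FIRST(Q) = {ε, do}  (via E D do)
FOLLOW(S) includes $ since S is the start symbol.
FOLLOW(Q): in D->then Q then, Q is followed by then with FIRST {then}. Thus FOLLOW(Q) = {then}.
For Q -> ε: FIRST(ε) = {ε}, so it goes in M[Q, t] for t ∈ {}; since ε ∈ FIRST, also for every t ∈ FOLLOW(Q) = {then}.
For Q -> E D do: FIRST(E D do) = {do}, so it goes in M[Q, t] for t ∈ {do}.

Q -> ε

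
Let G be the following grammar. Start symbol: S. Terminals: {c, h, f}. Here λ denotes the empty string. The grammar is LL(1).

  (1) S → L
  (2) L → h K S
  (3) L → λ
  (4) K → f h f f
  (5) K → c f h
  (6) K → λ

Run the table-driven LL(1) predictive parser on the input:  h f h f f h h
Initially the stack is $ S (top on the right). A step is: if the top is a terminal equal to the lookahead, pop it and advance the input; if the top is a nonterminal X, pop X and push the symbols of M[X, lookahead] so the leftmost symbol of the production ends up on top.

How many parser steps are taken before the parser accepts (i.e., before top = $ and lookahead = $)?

18

step 1: stack=$ S  input=h f h f f h h $  — expand S → L
step 2: stack=$ L  input=h f h f f h h $  — expand L → h K S
step 3: stack=$ S K h  input=h f h f f h h $  — match h
step 4: stack=$ S K  input=f h f f h h $  — expand K → f h f f
step 5: stack=$ S f f h f  input=f h f f h h $  — match f
step 6: stack=$ S f f h  input=h f f h h $  — match h
step 7: stack=$ S f f  input=f f h h $  — match f
step 8: stack=$ S f  input=f h h $  — match f
step 9: stack=$ S  input=h h $  — expand S → L
step 10: stack=$ L  input=h h $  — expand L → h K S
step 11: stack=$ S K h  input=h h $  — match h
step 12: stack=$ S K  input=h $  — expand K → λ
step 13: stack=$ S  input=h $  — expand S → L
step 14: stack=$ L  input=h $  — expand L → h K S
step 15: stack=$ S K h  input=h $  — match h
step 16: stack=$ S K  input=$  — expand K → λ
step 17: stack=$ S  input=$  — expand S → L
step 18: stack=$ L  input=$  — expand L → λ
Accept reached after 18 steps.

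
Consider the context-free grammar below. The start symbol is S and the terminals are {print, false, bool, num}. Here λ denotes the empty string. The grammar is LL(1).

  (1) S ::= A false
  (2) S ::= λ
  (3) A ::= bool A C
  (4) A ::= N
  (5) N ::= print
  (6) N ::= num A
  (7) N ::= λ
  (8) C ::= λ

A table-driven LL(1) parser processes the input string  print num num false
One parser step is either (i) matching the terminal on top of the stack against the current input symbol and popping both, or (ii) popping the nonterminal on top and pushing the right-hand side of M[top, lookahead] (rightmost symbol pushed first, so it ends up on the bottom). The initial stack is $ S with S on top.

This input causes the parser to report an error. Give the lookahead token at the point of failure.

num

     Stack          Input                  Action
  1  $ S            print num num false $  expand S ::= A false
  2  $ false A      print num num false $  expand A ::= N
  3  $ false N      print num num false $  expand N ::= print
  4  $ false print  print num num false $  match print
  5  $ false        num num false $        error: top is terminal false but lookahead is num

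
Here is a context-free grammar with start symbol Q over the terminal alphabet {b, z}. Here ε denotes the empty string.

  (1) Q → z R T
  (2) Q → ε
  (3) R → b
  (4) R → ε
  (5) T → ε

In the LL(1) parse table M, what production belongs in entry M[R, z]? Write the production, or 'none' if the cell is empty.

none

FIRST(Q) = {ε, z}
FIRST(R) = {ε, b}
FIRST(T) = {ε}
FOLLOW(Q) includes $ since Q is the start symbol.
FOLLOW(Q): Q appears on no right-hand side. Thus FOLLOW(Q) = {$}.
FOLLOW(R): in Q→z R T, R is followed by T with FIRST {ε}; in Q→z R T, the suffix after R is nullable, so FOLLOW(R) ⊇ FOLLOW(Q) = {$}. Thus FOLLOW(R) = {$}.
For R → b: FIRST(b) = {b}, so it goes in M[R, t] for t ∈ {b}.
For R → ε: FIRST(ε) = {ε}, so it goes in M[R, t] for t ∈ {}; since ε ∈ FIRST, also for every t ∈ FOLLOW(R) = {$}.
None of these place a production in M[R, z].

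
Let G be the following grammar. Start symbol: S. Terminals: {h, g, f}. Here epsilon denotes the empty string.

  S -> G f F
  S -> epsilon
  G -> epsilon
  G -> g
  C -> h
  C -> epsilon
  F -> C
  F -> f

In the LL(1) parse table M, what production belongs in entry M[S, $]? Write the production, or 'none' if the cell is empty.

FIRST(G) = {epsilon, g}
FIRST(C) = {epsilon, h}
FIRST(S) = {epsilon, f, g}  (via G f F)
FIRST(F) = {epsilon, f, h}  (via C)
FOLLOW(S) includes $ since S is the start symbol.
FOLLOW(S): S appears on no right-hand side. Thus FOLLOW(S) = {$}.
For S -> G f F: FIRST(G f F) = {f, g}, so it goes in M[S, t] for t ∈ {f, g}.
For S -> epsilon: FIRST(epsilon) = {epsilon}, so it goes in M[S, t] for t ∈ {}; since epsilon ∈ FIRST, also for every t ∈ FOLLOW(S) = {$}.

S -> epsilon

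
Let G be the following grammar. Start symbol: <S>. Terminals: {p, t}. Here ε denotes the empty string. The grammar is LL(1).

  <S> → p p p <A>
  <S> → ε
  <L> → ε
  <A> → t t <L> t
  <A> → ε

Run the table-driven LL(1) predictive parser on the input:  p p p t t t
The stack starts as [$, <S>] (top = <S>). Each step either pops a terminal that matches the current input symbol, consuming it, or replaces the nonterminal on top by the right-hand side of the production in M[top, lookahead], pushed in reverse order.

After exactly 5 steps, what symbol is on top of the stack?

t

     Stack        Input          Action
  1  $ <S>        p p p t t t $  expand <S> → p p p <A>
  2  $ <A> p p p  p p p t t t $  match p
  3  $ <A> p p    p p t t t $    match p
  4  $ <A> p      p t t t $      match p
  5  $ <A>        t t t $        expand <A> → t t <L> t
Stack after step 5: $ t <L> t t (top = t).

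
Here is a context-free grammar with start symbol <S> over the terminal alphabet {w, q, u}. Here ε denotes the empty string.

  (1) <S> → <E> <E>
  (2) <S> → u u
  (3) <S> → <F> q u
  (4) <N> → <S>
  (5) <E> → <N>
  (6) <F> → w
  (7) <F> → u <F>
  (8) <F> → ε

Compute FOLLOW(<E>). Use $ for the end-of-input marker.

FIRST(<F>): from <F>→w we get {w}; from <F>→u <F> we get {u}; from <F>→ε we get {ε}. So FIRST(<F>) = {ε, u, w}.
FIRST(<S>): from <S>→<E> <E> we get {q, u, w}; from <S>→u u we get {u}; from <S>→<F> q u we get {q, u, w}. So FIRST(<S>) = {q, u, w}.
FIRST(<N>): from <N>→<S> we get {q, u, w}. So FIRST(<N>) = {q, u, w}.
FIRST(<E>): from <E>→<N> we get {q, u, w}. So FIRST(<E>) = {q, u, w}.
FOLLOW(<S>) includes $ since <S> is the start symbol.
FOLLOW(<F>): in <S>→<F> q u, <F> is followed by q u with FIRST {q}; in <F>→u <F>, the suffix after <F> is empty (adds nothing new). Thus FOLLOW(<F>) = {q}.
FOLLOW(<S>): in <N>→<S>, the suffix after <S> is empty, so FOLLOW(<S>) ⊇ FOLLOW(<N>) = {$, q, u, w}. Thus FOLLOW(<S>) = {$, q, u, w}.
FOLLOW(<E>): in <S>→<E> <E> (occurrence 1), <E> is followed by <E> with FIRST {q, u, w}; in <S>→<E> <E> (occurrence 2), the suffix after <E> is empty, so FOLLOW(<E>) ⊇ FOLLOW(<S>) = {$, q, u, w}. Thus FOLLOW(<E>) = {$, q, u, w}.
FOLLOW(<N>): in <E>→<N>, the suffix after <N> is empty, so FOLLOW(<N>) ⊇ FOLLOW(<E>) = {$, q, u, w}. Thus FOLLOW(<N>) = {$, q, u, w}.

{$, q, u, w}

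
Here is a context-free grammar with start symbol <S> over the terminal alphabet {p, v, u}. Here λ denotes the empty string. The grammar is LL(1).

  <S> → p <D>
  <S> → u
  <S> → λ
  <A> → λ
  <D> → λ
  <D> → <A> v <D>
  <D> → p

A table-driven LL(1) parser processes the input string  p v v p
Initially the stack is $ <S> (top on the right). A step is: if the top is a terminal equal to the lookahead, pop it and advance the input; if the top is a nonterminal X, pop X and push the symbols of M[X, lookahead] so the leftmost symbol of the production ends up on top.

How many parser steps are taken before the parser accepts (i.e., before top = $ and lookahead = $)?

10

step 1: stack=$ <S>  input=p v v p $  — expand <S> → p <D>
step 2: stack=$ <D> p  input=p v v p $  — match p
step 3: stack=$ <D>  input=v v p $  — expand <D> → <A> v <D>
step 4: stack=$ <D> v <A>  input=v v p $  — expand <A> → λ
step 5: stack=$ <D> v  input=v v p $  — match v
step 6: stack=$ <D>  input=v p $  — expand <D> → <A> v <D>
step 7: stack=$ <D> v <A>  input=v p $  — expand <A> → λ
step 8: stack=$ <D> v  input=v p $  — match v
step 9: stack=$ <D>  input=p $  — expand <D> → p
step 10: stack=$ p  input=p $  — match p
Accept reached after 10 steps.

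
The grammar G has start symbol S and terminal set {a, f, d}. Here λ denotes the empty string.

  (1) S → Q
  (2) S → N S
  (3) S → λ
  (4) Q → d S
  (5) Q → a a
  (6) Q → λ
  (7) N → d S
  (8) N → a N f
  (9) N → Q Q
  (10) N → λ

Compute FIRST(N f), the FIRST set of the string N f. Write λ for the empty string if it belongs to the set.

FIRST(Q): from Q→d S we get {d}; from Q→a a we get {a}; from Q→λ we get {λ}. So FIRST(Q) = {λ, a, d}.
FIRST(N): from N→d S we get {d}; from N→a N f we get {a}; from N→Q Q we get {λ, a, d}; from N→λ we get {λ}. So FIRST(N) = {λ, a, d}.
FIRST(S): from S→Q we get {λ, a, d}; from S→N S we get {λ, a, d}; from S→λ we get {λ}. So FIRST(S) = {λ, a, d}.
FIRST(N f): take FIRST of each symbol in turn, carrying on past any symbol whose FIRST contains λ; result {a, d, f}.

{a, d, f}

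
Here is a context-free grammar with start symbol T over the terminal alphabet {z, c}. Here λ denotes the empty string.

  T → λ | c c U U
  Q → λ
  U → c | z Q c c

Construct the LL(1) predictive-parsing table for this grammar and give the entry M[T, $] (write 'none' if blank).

T → λ

FIRST(T): from T→λ we get {λ}; from T→c c U U we get {c}. So FIRST(T) = {λ, c}.
FIRST(Q): from Q→λ we get {λ}. So FIRST(Q) = {λ}.
FIRST(U): from U→c we get {c}; from U→z Q c c we get {z}. So FIRST(U) = {c, z}.
FOLLOW(T) includes $ since T is the start symbol.
FOLLOW(T): T appears on no right-hand side. Thus FOLLOW(T) = {$}.
For T → λ: FIRST(λ) = {λ}, so it goes in M[T, t] for t ∈ {}; since λ ∈ FIRST, also for every t ∈ FOLLOW(T) = {$}.
For T → c c U U: FIRST(c c U U) = {c}, so it goes in M[T, t] for t ∈ {c}.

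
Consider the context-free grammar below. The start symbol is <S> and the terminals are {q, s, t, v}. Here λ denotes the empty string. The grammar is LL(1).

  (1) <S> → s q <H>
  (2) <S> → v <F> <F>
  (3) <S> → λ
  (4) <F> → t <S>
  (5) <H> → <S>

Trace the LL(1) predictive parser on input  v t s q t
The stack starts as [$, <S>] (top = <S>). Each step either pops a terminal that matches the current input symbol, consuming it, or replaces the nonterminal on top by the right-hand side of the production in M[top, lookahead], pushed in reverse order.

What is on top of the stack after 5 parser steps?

s

     Stack        Input        Action
  1  $ <S>        v t s q t $  expand <S> → v <F> <F>
  2  $ <F> <F> v  v t s q t $  match v
  3  $ <F> <F>    t s q t $    expand <F> → t <S>
  4  $ <F> <S> t  t s q t $    match t
  5  $ <F> <S>    s q t $      expand <S> → s q <H>
Stack after step 5: $ <F> <H> q s (top = s).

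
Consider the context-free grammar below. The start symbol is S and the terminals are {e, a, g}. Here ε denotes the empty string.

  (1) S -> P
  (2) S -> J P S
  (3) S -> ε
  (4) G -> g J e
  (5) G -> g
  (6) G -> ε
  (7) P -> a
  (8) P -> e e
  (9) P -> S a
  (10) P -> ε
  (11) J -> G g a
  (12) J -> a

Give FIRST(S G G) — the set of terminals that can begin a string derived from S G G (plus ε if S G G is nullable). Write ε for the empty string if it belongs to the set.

{ε, a, e, g}

FIRST(G): from G->g J e we get {g}; from G->g we get {g}; from G->ε we get {ε}. So FIRST(G) = {ε, g}.
FIRST(J): from J->G g a we get {g}; from J->a we get {a}. So FIRST(J) = {a, g}.
FIRST(S): from S->P we get {ε, a, e, g}; from S->J P S we get {a, g}; from S->ε we get {ε}. So FIRST(S) = {ε, a, e, g}.
FIRST(P): from P->a we get {a}; from P->e e we get {e}; from P->S a we get {a, e, g}; from P->ε we get {ε}. So FIRST(P) = {ε, a, e, g}.
FIRST(S G G): take FIRST of each symbol in turn, carrying on past any symbol whose FIRST contains ε; result {ε, a, e, g}.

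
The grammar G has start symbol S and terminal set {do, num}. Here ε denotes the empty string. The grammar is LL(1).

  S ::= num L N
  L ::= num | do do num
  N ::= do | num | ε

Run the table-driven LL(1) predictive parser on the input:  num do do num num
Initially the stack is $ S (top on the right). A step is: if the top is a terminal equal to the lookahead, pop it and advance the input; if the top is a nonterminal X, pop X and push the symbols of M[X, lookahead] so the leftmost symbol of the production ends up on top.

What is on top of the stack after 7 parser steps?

num

step 1: stack=$ S  input=num do do num num $  — expand S ::= num L N
step 2: stack=$ N L num  input=num do do num num $  — match num
step 3: stack=$ N L  input=do do num num $  — expand L ::= do do num
step 4: stack=$ N num do do  input=do do num num $  — match do
step 5: stack=$ N num do  input=do num num $  — match do
step 6: stack=$ N num  input=num num $  — match num
step 7: stack=$ N  input=num $  — expand N ::= num
Stack after step 7: $ num (top = num).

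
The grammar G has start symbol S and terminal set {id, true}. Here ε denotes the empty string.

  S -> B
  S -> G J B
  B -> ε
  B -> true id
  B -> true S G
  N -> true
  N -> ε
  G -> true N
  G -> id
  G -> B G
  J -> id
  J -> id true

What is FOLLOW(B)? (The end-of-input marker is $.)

FIRST(B) = {ε, true}
FIRST(N) = {ε, true}
FIRST(J) = {id}
FIRST(G) = {id, true}  (via B G)
FIRST(S) = {ε, id, true}  (via B, G J B)
FOLLOW(S) includes $ since S is the start symbol.
FOLLOW(S): in B->true S G, S is followed by G with FIRST {id, true}. Thus FOLLOW(S) = {$, id, true}.
FOLLOW(B): in S->B, the suffix after B is empty, so FOLLOW(B) ⊇ FOLLOW(S) = {$, id, true}; in S->G J B, the suffix after B is empty, so FOLLOW(B) ⊇ FOLLOW(S) = {$, id, true}; in G->B G, B is followed by G with FIRST {id, true}. Thus FOLLOW(B) = {$, id, true}.
FOLLOW(G): in S->G J B, G is followed by J B with FIRST {id}; in B->true S G, the suffix after G is empty, so FOLLOW(G) ⊇ FOLLOW(B) = {$, id, true}; in G->B G, the suffix after G is empty (adds nothing new). Thus FOLLOW(G) = {$, id, true}.
FOLLOW(N): in G->true N, the suffix after N is empty, so FOLLOW(N) ⊇ FOLLOW(G) = {$, id, true}. Thus FOLLOW(N) = {$, id, true}.
FOLLOW(J): in S->G J B, J is followed by B with FIRST {ε, true}; in S->G J B, the suffix after J is nullable, so FOLLOW(J) ⊇ FOLLOW(S) = {$, id, true}. Thus FOLLOW(J) = {$, id, true}.

{$, id, true}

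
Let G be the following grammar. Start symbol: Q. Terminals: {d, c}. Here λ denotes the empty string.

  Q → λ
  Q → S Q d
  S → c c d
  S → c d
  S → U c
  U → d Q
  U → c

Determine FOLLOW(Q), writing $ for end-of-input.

{$, c, d}

FIRST(U): from U→d Q we get {d}; from U→c we get {c}. So FIRST(U) = {c, d}.
FIRST(S): from S→c c d we get {c}; from S→c d we get {c}; from S→U c we get {c, d}. So FIRST(S) = {c, d}.
FIRST(Q): from Q→λ we get {λ}; from Q→S Q d we get {c, d}. So FIRST(Q) = {λ, c, d}.
FOLLOW(Q) includes $ since Q is the start symbol.
FOLLOW(S): in Q→S Q d, S is followed by Q d with FIRST {c, d}. Thus FOLLOW(S) = {c, d}.
FOLLOW(U): in S→U c, U is followed by c with FIRST {c}. Thus FOLLOW(U) = {c}.
FOLLOW(Q): in Q→S Q d, Q is followed by d with FIRST {d}; in U→d Q, the suffix after Q is empty, so FOLLOW(Q) ⊇ FOLLOW(U) = {c}. Thus FOLLOW(Q) = {$, c, d}.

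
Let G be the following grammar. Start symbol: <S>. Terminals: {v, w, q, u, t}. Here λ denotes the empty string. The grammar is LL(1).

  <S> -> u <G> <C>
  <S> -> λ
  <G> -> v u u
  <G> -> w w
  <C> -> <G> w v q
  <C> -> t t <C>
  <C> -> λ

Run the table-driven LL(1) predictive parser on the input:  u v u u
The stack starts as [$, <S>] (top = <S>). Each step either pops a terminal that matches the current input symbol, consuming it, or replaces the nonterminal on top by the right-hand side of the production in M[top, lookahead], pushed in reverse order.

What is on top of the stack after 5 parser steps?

u

step 1: stack=$ <S>  input=u v u u $  — expand <S> -> u <G> <C>
step 2: stack=$ <C> <G> u  input=u v u u $  — match u
step 3: stack=$ <C> <G>  input=v u u $  — expand <G> -> v u u
step 4: stack=$ <C> u u v  input=v u u $  — match v
step 5: stack=$ <C> u u  input=u u $  — match u
Stack after step 5: $ <C> u (top = u).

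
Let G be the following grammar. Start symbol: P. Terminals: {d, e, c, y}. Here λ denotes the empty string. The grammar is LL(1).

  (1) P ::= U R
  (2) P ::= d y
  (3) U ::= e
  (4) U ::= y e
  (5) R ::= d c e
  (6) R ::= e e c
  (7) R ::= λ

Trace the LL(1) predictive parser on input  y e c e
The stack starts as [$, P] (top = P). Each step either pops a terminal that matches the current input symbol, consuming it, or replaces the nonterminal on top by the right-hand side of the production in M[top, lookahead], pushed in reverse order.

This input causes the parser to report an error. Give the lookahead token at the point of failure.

c

     Stack    Input      Action
  1  $ P      y e c e $  expand P ::= U R
  2  $ R U    y e c e $  expand U ::= y e
  3  $ R e y  y e c e $  match y
  4  $ R e    e c e $    match e
  5  $ R      c e $      error: M[R, c] is empty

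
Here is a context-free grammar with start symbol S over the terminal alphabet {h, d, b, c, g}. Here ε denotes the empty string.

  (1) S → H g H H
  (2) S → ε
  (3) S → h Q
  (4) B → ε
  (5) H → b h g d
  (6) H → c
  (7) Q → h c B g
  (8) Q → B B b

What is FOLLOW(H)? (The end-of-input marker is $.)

{$, b, c, g}

FIRST(B) = {ε}
FIRST(H) = {b, c}
FIRST(S) = {ε, b, c, h}  (via H g H H)
FIRST(Q) = {b, h}  (via B B b)
FOLLOW(S) includes $ since S is the start symbol.
FOLLOW(S): S appears on no right-hand side. Thus FOLLOW(S) = {$}.
FOLLOW(B): in Q→h c B g, B is followed by g with FIRST {g}; in Q→B B b (occurrence 1), B is followed by B b with FIRST {b}; in Q→B B b (occurrence 2), B is followed by b with FIRST {b}. Thus FOLLOW(B) = {b, g}.
FOLLOW(H): in S→H g H H (occurrence 1), H is followed by g H H with FIRST {g}; in S→H g H H (occurrence 2), H is followed by H with FIRST {b, c}; in S→H g H H (occurrence 3), the suffix after H is empty, so FOLLOW(H) ⊇ FOLLOW(S) = {$}. Thus FOLLOW(H) = {$, b, c, g}.
FOLLOW(Q): in S→h Q, the suffix after Q is empty, so FOLLOW(Q) ⊇ FOLLOW(S) = {$}. Thus FOLLOW(Q) = {$}.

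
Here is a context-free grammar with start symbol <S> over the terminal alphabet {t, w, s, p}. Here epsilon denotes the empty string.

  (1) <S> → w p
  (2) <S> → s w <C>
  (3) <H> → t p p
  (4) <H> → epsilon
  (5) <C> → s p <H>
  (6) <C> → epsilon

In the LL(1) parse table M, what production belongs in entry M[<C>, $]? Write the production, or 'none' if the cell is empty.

FIRST(<S>) = {s, w}
FIRST(<H>) = {epsilon, t}
FIRST(<C>) = {epsilon, s}
FOLLOW(<S>) includes $ since <S> is the start symbol.
FOLLOW(<S>): <S> appears on no right-hand side. Thus FOLLOW(<S>) = {$}.
FOLLOW(<C>): in <S>→s w <C>, the suffix after <C> is empty, so FOLLOW(<C>) ⊇ FOLLOW(<S>) = {$}. Thus FOLLOW(<C>) = {$}.
For <C> → s p <H>: FIRST(s p <H>) = {s}, so it goes in M[<C>, t] for t ∈ {s}.
For <C> → epsilon: FIRST(epsilon) = {epsilon}, so it goes in M[<C>, t] for t ∈ {}; since epsilon ∈ FIRST, also for every t ∈ FOLLOW(<C>) = {$}.

<C> → epsilon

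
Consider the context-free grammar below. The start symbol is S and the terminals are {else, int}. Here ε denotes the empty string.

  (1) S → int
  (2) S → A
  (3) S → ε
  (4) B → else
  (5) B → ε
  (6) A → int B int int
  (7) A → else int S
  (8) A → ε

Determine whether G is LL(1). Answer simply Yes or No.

No

FIRST(S) = {ε, else, int}
FIRST(B) = {ε, else}
FIRST(A) = {ε, else, int}
FOLLOW(S) = {$}
FOLLOW(B) = {int}
FOLLOW(A) = {$}
Cell M[S, $] receives both S → A and S → ε — the grammar is not LL(1).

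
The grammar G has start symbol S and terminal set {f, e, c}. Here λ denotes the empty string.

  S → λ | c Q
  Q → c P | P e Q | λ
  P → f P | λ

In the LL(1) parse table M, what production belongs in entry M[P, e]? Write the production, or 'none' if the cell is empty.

FIRST(S): from S→λ we get {λ}; from S→c Q we get {c}. So FIRST(S) = {λ, c}.
FIRST(P): from P→f P we get {f}; from P→λ we get {λ}. So FIRST(P) = {λ, f}.
FIRST(Q): from Q→c P we get {c}; from Q→P e Q we get {e, f}; from Q→λ we get {λ}. So FIRST(Q) = {λ, c, e, f}.
FOLLOW(S) includes $ since S is the start symbol.
FOLLOW(Q): in S→c Q, the suffix after Q is empty, so FOLLOW(Q) ⊇ FOLLOW(S) = {$}; in Q→P e Q, the suffix after Q is empty (adds nothing new). Thus FOLLOW(Q) = {$}.
FOLLOW(P): in Q→c P, the suffix after P is empty, so FOLLOW(P) ⊇ FOLLOW(Q) = {$}; in Q→P e Q, P is followed by e Q with FIRST {e}; in P→f P, the suffix after P is empty (adds nothing new). Thus FOLLOW(P) = {$, e}.
For P → f P: FIRST(f P) = {f}, so it goes in M[P, t] for t ∈ {f}.
For P → λ: FIRST(λ) = {λ}, so it goes in M[P, t] for t ∈ {}; since λ ∈ FIRST, also for every t ∈ FOLLOW(P) = {$, e}.

P → λ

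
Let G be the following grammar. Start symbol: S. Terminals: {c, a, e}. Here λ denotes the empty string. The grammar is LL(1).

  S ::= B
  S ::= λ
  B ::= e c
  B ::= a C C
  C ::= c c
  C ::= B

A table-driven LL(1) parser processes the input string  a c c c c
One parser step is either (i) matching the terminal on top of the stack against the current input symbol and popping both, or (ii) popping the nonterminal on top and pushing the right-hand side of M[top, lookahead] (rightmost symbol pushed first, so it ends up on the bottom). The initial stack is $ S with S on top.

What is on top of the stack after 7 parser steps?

step 1: stack=$ S  input=a c c c c $  — expand S ::= B
step 2: stack=$ B  input=a c c c c $  — expand B ::= a C C
step 3: stack=$ C C a  input=a c c c c $  — match a
step 4: stack=$ C C  input=c c c c $  — expand C ::= c c
step 5: stack=$ C c c  input=c c c c $  — match c
step 6: stack=$ C c  input=c c c $  — match c
step 7: stack=$ C  input=c c $  — expand C ::= c c
Stack after step 7: $ c c (top = c).

c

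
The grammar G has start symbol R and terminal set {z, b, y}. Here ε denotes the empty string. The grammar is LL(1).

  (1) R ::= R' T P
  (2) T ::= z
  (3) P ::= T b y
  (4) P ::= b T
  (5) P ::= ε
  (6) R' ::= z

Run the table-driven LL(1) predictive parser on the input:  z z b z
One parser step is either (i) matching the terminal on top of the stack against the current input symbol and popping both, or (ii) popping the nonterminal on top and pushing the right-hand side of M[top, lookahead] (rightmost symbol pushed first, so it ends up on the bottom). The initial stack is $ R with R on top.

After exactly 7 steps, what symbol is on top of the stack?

T

step 1: stack=$ R  input=z z b z $  — expand R ::= R' T P
step 2: stack=$ P T R'  input=z z b z $  — expand R' ::= z
step 3: stack=$ P T z  input=z z b z $  — match z
step 4: stack=$ P T  input=z b z $  — expand T ::= z
step 5: stack=$ P z  input=z b z $  — match z
step 6: stack=$ P  input=b z $  — expand P ::= b T
step 7: stack=$ T b  input=b z $  — match b
Stack after step 7: $ T (top = T).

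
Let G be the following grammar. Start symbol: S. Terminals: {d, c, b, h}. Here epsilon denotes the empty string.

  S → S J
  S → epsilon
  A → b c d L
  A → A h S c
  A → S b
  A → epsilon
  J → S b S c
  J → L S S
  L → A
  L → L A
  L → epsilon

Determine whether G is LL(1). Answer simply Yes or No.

No

FIRST(S) = {epsilon, b, h}
FIRST(A) = {epsilon, b, h}
FIRST(J) = {epsilon, b, h}
FIRST(L) = {epsilon, b, h}
FOLLOW(S) = {$, b, c, h}
FOLLOW(A) = {$, b, c, h}
FOLLOW(J) = {$, b, c, h}
FOLLOW(L) = {$, b, c, h}
Cell M[A, b] receives both A → b c d L and A → A h S c and A → S b and A → epsilon — the grammar is not LL(1).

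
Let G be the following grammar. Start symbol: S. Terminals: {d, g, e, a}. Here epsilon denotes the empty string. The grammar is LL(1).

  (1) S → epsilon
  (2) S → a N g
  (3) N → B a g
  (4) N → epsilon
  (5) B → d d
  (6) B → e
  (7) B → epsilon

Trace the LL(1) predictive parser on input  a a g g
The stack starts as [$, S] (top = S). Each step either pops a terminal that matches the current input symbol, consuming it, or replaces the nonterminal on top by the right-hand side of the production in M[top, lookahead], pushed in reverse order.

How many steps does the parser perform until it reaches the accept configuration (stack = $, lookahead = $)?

     Stack      Input      Action
  1  $ S        a a g g $  expand S → a N g
  2  $ g N a    a a g g $  match a
  3  $ g N      a g g $    expand N → B a g
  4  $ g g a B  a g g $    expand B → epsilon
  5  $ g g a    a g g $    match a
  6  $ g g      g g $      match g
  7  $ g        g $        match g
Accept reached after 7 steps.

7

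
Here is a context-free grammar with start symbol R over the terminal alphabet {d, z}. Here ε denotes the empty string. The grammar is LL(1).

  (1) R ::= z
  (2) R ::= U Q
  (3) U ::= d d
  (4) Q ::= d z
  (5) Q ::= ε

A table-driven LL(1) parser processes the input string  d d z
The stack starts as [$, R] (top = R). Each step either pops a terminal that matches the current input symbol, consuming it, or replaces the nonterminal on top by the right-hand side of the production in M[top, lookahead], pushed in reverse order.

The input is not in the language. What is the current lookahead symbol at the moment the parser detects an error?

z

step 1: stack=$ R  input=d d z $  — expand R ::= U Q
step 2: stack=$ Q U  input=d d z $  — expand U ::= d d
step 3: stack=$ Q d d  input=d d z $  — match d
step 4: stack=$ Q d  input=d z $  — match d
step 5: stack=$ Q  input=z $  — error: M[Q, z] is empty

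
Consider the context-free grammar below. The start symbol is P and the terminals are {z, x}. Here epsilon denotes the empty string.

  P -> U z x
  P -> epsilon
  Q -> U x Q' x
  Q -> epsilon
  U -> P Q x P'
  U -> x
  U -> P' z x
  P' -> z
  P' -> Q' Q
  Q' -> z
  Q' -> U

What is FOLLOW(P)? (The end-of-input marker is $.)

{$, x, z}

FIRST(P) = {epsilon, x, z}  (via U z x)
FIRST(Q) = {epsilon, x, z}  (via U x Q' x)
FIRST(U) = {x, z}  (via P Q x P', P' z x)
FIRST(Q') = {x, z}  (via U)
FIRST(P') = {x, z}  (via Q' Q)
FOLLOW(P) includes $ since P is the start symbol.
FOLLOW(P): in U->P Q x P', P is followed by Q x P' with FIRST {x, z}. Thus FOLLOW(P) = {$, x, z}.
FOLLOW(Q): in U->P Q x P', Q is followed by x P' with FIRST {x}; in P'->Q' Q, the suffix after Q is empty, so FOLLOW(Q) ⊇ FOLLOW(P') = {x, z}. Thus FOLLOW(Q) = {x, z}.
FOLLOW(U): in P->U z x, U is followed by z x with FIRST {z}; in Q->U x Q' x, U is followed by x Q' x with FIRST {x}; in Q'->U, the suffix after U is empty, so FOLLOW(U) ⊇ FOLLOW(Q') = {x, z}. Thus FOLLOW(U) = {x, z}.
FOLLOW(P'): in U->P Q x P', the suffix after P' is empty, so FOLLOW(P') ⊇ FOLLOW(U) = {x, z}; in U->P' z x, P' is followed by z x with FIRST {z}. Thus FOLLOW(P') = {x, z}.
FOLLOW(Q'): in Q->U x Q' x, Q' is followed by x with FIRST {x}; in P'->Q' Q, Q' is followed by Q with FIRST {epsilon, x, z}; in P'->Q' Q, the suffix after Q' is nullable, so FOLLOW(Q') ⊇ FOLLOW(P') = {x, z}. Thus FOLLOW(Q') = {x, z}.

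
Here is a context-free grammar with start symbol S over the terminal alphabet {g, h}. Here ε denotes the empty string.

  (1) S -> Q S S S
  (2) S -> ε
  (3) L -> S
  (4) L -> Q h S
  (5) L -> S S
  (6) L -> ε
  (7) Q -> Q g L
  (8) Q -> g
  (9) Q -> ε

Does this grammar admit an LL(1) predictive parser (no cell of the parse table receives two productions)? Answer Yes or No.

FIRST(S) = {ε, g}
FIRST(L) = {ε, g, h}
FIRST(Q) = {ε, g}
FOLLOW(S) = {$, g, h}
FOLLOW(L) = {$, g, h}
FOLLOW(Q) = {$, g, h}
Cell M[L, $] receives both L -> S and L -> S S and L -> ε — the grammar is not LL(1).

No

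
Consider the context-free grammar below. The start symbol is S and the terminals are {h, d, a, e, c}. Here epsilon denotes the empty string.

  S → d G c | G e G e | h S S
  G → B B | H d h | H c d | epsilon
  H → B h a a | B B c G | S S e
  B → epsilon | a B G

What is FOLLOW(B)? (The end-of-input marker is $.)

FIRST(B): from B→epsilon we get {epsilon}; from B→a B G we get {a}. So FIRST(B) = {epsilon, a}.
FIRST(S): from S→d G c we get {d}; from S→G e G e we get {a, c, d, e, h}; from S→h S S we get {h}. So FIRST(S) = {a, c, d, e, h}.
FIRST(H): from H→B h a a we get {a, h}; from H→B B c G we get {a, c}; from H→S S e we get {a, c, d, e, h}. So FIRST(H) = {a, c, d, e, h}.
FIRST(G): from G→B B we get {epsilon, a}; from G→H d h we get {a, c, d, e, h}; from G→H c d we get {a, c, d, e, h}; from G→epsilon we get {epsilon}. So FIRST(G) = {epsilon, a, c, d, e, h}.
FOLLOW(S) includes $ since S is the start symbol.
FOLLOW(S): in S→h S S (occurrence 1), S is followed by S with FIRST {a, c, d, e, h}; in S→h S S (occurrence 2), the suffix after S is empty (adds nothing new); in H→S S e (occurrence 1), S is followed by S e with FIRST {a, c, d, e, h}; in H→S S e (occurrence 2), S is followed by e with FIRST {e}. Thus FOLLOW(S) = {$, a, c, d, e, h}.
FOLLOW(H): in G→H d h, H is followed by d h with FIRST {d}; in G→H c d, H is followed by c d with FIRST {c}. Thus FOLLOW(H) = {c, d}.
FOLLOW(G): in S→d G c, G is followed by c with FIRST {c}; in S→G e G e (occurrence 1), G is followed by e G e with FIRST {e}; in S→G e G e (occurrence 2), G is followed by e with FIRST {e}; in H→B B c G, the suffix after G is empty, so FOLLOW(G) ⊇ FOLLOW(H) = {c, d}; in B→a B G, the suffix after G is empty, so FOLLOW(G) ⊇ FOLLOW(B) = {a, c, d, e, h}. Thus FOLLOW(G) = {a, c, d, e, h}.
FOLLOW(B): in G→B B (occurrence 1), B is followed by B with FIRST {epsilon, a}; in G→B B (occurrence 1), the suffix after B is nullable, so FOLLOW(B) ⊇ FOLLOW(G) = {a, c, d, e, h}; in G→B B (occurrence 2), the suffix after B is empty, so FOLLOW(B) ⊇ FOLLOW(G) = {a, c, d, e, h}; in H→B h a a, B is followed by h a a with FIRST {h}; in H→B B c G (occurrence 1), B is followed by B c G with FIRST {a, c}; in H→B B c G (occurrence 2), B is followed by c G with FIRST {c}; in B→a B G, B is followed by G with FIRST {epsilon, a, c, d, e, h}; in B→a B G, the suffix after B is nullable (adds nothing new). Thus FOLLOW(B) = {a, c, d, e, h}.

{a, c, d, e, h}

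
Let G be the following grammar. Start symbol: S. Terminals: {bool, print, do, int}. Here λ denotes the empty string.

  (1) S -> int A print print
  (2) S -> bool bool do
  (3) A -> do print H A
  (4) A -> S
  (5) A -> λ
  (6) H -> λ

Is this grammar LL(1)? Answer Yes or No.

Yes

FIRST(S) = {bool, int}
FIRST(A) = {λ, bool, do, int}
FIRST(H) = {λ}
FOLLOW(S) = {$, print}
FOLLOW(A) = {print}
FOLLOW(H) = {bool, do, int, print}
Each cell of M receives at most one production.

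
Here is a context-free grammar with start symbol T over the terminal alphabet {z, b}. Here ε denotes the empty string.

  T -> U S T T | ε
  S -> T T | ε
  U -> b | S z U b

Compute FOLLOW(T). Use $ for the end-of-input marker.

FIRST(T): from T->U S T T we get {b, z}; from T->ε we get {ε}. So FIRST(T) = {ε, b, z}.
FIRST(S): from S->T T we get {ε, b, z}; from S->ε we get {ε}. So FIRST(S) = {ε, b, z}.
FIRST(U): from U->b we get {b}; from U->S z U b we get {b, z}. So FIRST(U) = {b, z}.
FOLLOW(T) includes $ since T is the start symbol.
FOLLOW(T): in T->U S T T (occurrence 1), T is followed by T with FIRST {ε, b, z}; in T->U S T T (occurrence 1), the suffix after T is nullable (adds nothing new); in T->U S T T (occurrence 2), the suffix after T is empty (adds nothing new); in S->T T (occurrence 1), T is followed by T with FIRST {ε, b, z}; in S->T T (occurrence 1), the suffix after T is nullable, so FOLLOW(T) ⊇ FOLLOW(S) = {$, b, z}; in S->T T (occurrence 2), the suffix after T is empty, so FOLLOW(T) ⊇ FOLLOW(S) = {$, b, z}. Thus FOLLOW(T) = {$, b, z}.
FOLLOW(S): in T->U S T T, S is followed by T T with FIRST {ε, b, z}; in T->U S T T, the suffix after S is nullable, so FOLLOW(S) ⊇ FOLLOW(T) = {$, b, z}; in U->S z U b, S is followed by z U b with FIRST {z}. Thus FOLLOW(S) = {$, b, z}.
FOLLOW(U): in T->U S T T, U is followed by S T T with FIRST {ε, b, z}; in T->U S T T, the suffix after U is nullable, so FOLLOW(U) ⊇ FOLLOW(T) = {$, b, z}; in U->S z U b, U is followed by b with FIRST {b}. Thus FOLLOW(U) = {$, b, z}.

{$, b, z}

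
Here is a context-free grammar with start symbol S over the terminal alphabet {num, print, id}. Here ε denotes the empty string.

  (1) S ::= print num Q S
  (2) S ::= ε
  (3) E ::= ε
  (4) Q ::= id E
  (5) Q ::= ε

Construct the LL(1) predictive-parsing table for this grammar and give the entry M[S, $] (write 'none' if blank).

S ::= ε

FIRST(S): from S::=print num Q S we get {print}; from S::=ε we get {ε}. So FIRST(S) = {ε, print}.
FIRST(E): from E::=ε we get {ε}. So FIRST(E) = {ε}.
FIRST(Q): from Q::=id E we get {id}; from Q::=ε we get {ε}. So FIRST(Q) = {ε, id}.
FOLLOW(S) includes $ since S is the start symbol.
FOLLOW(S): in S::=print num Q S, the suffix after S is empty (adds nothing new). Thus FOLLOW(S) = {$}.
For S ::= print num Q S: FIRST(print num Q S) = {print}, so it goes in M[S, t] for t ∈ {print}.
For S ::= ε: FIRST(ε) = {ε}, so it goes in M[S, t] for t ∈ {}; since ε ∈ FIRST, also for every t ∈ FOLLOW(S) = {$}.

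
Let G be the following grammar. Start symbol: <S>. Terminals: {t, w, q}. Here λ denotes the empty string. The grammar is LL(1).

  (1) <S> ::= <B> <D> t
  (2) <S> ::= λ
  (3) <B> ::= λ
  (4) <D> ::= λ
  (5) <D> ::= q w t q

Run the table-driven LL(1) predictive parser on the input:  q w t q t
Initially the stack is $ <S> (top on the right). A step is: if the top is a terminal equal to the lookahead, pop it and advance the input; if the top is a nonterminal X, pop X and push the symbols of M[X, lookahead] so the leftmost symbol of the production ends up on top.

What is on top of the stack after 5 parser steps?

     Stack        Input        Action
  1  $ <S>        q w t q t $  expand <S> ::= <B> <D> t
  2  $ t <D> <B>  q w t q t $  expand <B> ::= λ
  3  $ t <D>      q w t q t $  expand <D> ::= q w t q
  4  $ t q t w q  q w t q t $  match q
  5  $ t q t w    w t q t $    match w
Stack after step 5: $ t q t (top = t).

t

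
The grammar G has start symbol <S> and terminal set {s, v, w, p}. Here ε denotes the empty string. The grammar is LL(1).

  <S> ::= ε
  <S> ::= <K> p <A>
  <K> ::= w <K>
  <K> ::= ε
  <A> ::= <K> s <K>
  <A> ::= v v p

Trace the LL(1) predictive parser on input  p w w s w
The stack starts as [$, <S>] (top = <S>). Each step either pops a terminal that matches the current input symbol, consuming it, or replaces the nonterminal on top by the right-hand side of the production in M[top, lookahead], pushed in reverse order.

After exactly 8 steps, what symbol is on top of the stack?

<K>

     Stack          Input        Action
  1  $ <S>          p w w s w $  expand <S> ::= <K> p <A>
  2  $ <A> p <K>    p w w s w $  expand <K> ::= ε
  3  $ <A> p        p w w s w $  match p
  4  $ <A>          w w s w $    expand <A> ::= <K> s <K>
  5  $ <K> s <K>    w w s w $    expand <K> ::= w <K>
  6  $ <K> s <K> w  w w s w $    match w
  7  $ <K> s <K>    w s w $      expand <K> ::= w <K>
  8  $ <K> s <K> w  w s w $      match w
Stack after step 8: $ <K> s <K> (top = <K>).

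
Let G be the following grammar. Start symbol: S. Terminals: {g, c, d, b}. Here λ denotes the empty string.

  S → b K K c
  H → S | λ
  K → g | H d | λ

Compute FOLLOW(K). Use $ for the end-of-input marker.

FIRST(S) = {b}
FIRST(H) = {λ, b}  (via S)
FIRST(K) = {λ, b, d, g}  (via H d)
FOLLOW(S) includes $ since S is the start symbol.
FOLLOW(H): in K→H d, H is followed by d with FIRST {d}. Thus FOLLOW(H) = {d}.
FOLLOW(S): in H→S, the suffix after S is empty, so FOLLOW(S) ⊇ FOLLOW(H) = {d}. Thus FOLLOW(S) = {$, d}.
FOLLOW(K): in S→b K K c (occurrence 1), K is followed by K c with FIRST {b, c, d, g}; in S→b K K c (occurrence 2), K is followed by c with FIRST {c}. Thus FOLLOW(K) = {b, c, d, g}.

{b, c, d, g}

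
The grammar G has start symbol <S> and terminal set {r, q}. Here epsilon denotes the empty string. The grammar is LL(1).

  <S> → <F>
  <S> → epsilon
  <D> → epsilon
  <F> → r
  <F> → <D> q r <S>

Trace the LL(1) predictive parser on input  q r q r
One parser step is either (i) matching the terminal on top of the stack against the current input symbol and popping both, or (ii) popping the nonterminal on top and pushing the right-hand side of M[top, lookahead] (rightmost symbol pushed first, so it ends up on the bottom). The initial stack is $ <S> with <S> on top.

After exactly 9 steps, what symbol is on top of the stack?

r

     Stack          Input      Action
  1  $ <S>          q r q r $  expand <S> → <F>
  2  $ <F>          q r q r $  expand <F> → <D> q r <S>
  3  $ <S> r q <D>  q r q r $  expand <D> → epsilon
  4  $ <S> r q      q r q r $  match q
  5  $ <S> r        r q r $    match r
  6  $ <S>          q r $      expand <S> → <F>
  7  $ <F>          q r $      expand <F> → <D> q r <S>
  8  $ <S> r q <D>  q r $      expand <D> → epsilon
  9  $ <S> r q      q r $      match q
Stack after step 9: $ <S> r (top = r).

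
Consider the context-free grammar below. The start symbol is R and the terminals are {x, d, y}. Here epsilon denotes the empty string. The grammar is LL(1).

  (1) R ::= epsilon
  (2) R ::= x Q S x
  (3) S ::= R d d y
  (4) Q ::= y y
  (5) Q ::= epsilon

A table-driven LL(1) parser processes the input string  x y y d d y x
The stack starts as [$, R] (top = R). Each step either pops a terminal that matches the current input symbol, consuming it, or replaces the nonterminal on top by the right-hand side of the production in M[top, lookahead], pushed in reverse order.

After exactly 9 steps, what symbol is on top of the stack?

y

     Stack        Input            Action
  1  $ R          x y y d d y x $  expand R ::= x Q S x
  2  $ x S Q x    x y y d d y x $  match x
  3  $ x S Q      y y d d y x $    expand Q ::= y y
  4  $ x S y y    y y d d y x $    match y
  5  $ x S y      y d d y x $      match y
  6  $ x S        d d y x $        expand S ::= R d d y
  7  $ x y d d R  d d y x $        expand R ::= epsilon
  8  $ x y d d    d d y x $        match d
  9  $ x y d      d y x $          match d
Stack after step 9: $ x y (top = y).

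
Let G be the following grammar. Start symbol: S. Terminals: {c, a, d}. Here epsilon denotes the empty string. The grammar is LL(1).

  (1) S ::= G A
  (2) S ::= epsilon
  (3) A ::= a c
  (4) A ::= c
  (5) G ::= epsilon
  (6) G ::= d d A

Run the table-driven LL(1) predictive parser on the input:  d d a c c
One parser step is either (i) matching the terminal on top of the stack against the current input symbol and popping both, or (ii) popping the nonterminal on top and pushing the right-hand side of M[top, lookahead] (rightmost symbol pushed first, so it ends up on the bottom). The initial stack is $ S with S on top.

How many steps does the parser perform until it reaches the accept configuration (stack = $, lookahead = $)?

step 1: stack=$ S  input=d d a c c $  — expand S ::= G A
step 2: stack=$ A G  input=d d a c c $  — expand G ::= d d A
step 3: stack=$ A A d d  input=d d a c c $  — match d
step 4: stack=$ A A d  input=d a c c $  — match d
step 5: stack=$ A A  input=a c c $  — expand A ::= a c
step 6: stack=$ A c a  input=a c c $  — match a
step 7: stack=$ A c  input=c c $  — match c
step 8: stack=$ A  input=c $  — expand A ::= c
step 9: stack=$ c  input=c $  — match c
Accept reached after 9 steps.

9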